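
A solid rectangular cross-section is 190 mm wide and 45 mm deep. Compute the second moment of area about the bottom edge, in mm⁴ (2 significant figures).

The section: 190 × 45, A = 8 550 mm², y = 22.5 mm, Ī = 1 442 813 mm⁴.
Transfer it to the bottom edge using Ī + A·d² with d = y − 0:
  the section: d = 22.5 mm → contributes +5 771 250 mm⁴
Total I = 5 771 250 mm⁴.

I_base ≈ 5.8 × 10⁶ mm⁴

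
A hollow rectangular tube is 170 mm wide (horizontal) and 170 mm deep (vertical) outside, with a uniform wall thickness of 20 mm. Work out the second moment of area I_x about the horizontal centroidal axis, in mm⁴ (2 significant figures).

Treat the section as a set of non-overlapping primitives; coordinates are from the bounding-box lower-left.
Outer rectangle: 170 × 170, A = 28 900 mm², y = 85 mm, Ī = 69 600 833 mm⁴.
Inner void (subtracted): 130 × 130, A = 16 900 mm², y = 85 mm, Ī = 23 800 833 mm⁴.
By symmetry the centroid is at mid-height, ȳ = 85 mm.
All pieces are centred on the horizontal centroidal axis, so I = ΣĪ (holes subtracted) = 45 800 000 mm⁴.

I_x ≈ 4.6 × 10⁷ mm⁴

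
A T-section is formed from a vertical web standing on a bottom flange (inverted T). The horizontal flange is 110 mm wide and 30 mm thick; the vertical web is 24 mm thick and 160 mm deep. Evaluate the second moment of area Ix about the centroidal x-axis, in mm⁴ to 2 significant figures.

Split into non-overlapping primitives; take the origin at the lower-left of the bounding box.
Flange: 110 × 30, A = 3 300 mm², y = 15 mm, Ī = 247 500 mm⁴.
Web: 24 × 160, A = 3 840 mm², y = 110 mm, Ī = 8 192 000 mm⁴.
Centroid: ȳ = ΣA·y / ΣA = 66.09 mm.
Transfer each piece to the centroidal x-axis using Ī + A·d² with d = y − 66.09:
  flange: d = -51.09 mm → contributes +8 861 942 mm⁴
  web: d = 43.91 mm → contributes +15 595 037 mm⁴
Total I = 24 456 979 mm⁴.

Ix ≈ 2.4 × 10⁷ mm⁴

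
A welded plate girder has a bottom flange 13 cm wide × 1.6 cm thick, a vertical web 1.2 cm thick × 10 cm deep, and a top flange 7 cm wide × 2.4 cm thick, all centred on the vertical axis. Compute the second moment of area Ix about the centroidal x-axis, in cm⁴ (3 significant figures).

Ix ≈ 1450 cm⁴

Split into non-overlapping primitives; take the origin at the lower-left of the bounding box.
Bottom plate: 13 × 1.6, A = 20.8 cm², y = 0.8 cm, Ī = 4.4373 cm⁴.
Web plate: 1.2 × 10, A = 12 cm², y = 6.6 cm, Ī = 100 cm⁴.
Top plate: 7 × 2.4, A = 16.8 cm², y = 12.8 cm, Ī = 8.064 cm⁴.
Centroid: ȳ = ΣA·y / ΣA = 6.2677 cm.
Transfer each piece to the centroidal x-axis using Ī + A·d² with d = y − 6.2677:
  bottom plate: d = -5.4677 cm → contributes +626.28 cm⁴
  web plate: d = 0.33226 cm → contributes +101.32 cm⁴
  top plate: d = 6.5323 cm → contributes +724.93 cm⁴
Total I = 1452.5 cm⁴.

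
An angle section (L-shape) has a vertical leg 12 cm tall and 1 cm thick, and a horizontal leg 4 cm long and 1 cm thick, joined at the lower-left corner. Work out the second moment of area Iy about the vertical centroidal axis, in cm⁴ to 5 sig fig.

Split into non-overlapping primitives; take the origin at the lower-left of the bounding box.
Vertical leg: 1 × 12, A = 12 cm², x = 0.5 cm, Ī = 1 cm⁴.
Horizontal leg (remainder): 3 × 1, A = 3 cm², x = 2.5 cm, Ī = 2.25 cm⁴.
Centroid: x̄ = ΣA·x / ΣA = 0.9 cm.
Transfer each piece to the vertical centroidal axis using Ī + A·d² with d = x − 0.9:
  vertical leg: d = -0.4 cm → contributes +2.92 cm⁴
  horizontal leg (remainder): d = 1.6 cm → contributes +9.93 cm⁴
Total I = 12.85 cm⁴.

Iy ≈ 12.850 cm⁴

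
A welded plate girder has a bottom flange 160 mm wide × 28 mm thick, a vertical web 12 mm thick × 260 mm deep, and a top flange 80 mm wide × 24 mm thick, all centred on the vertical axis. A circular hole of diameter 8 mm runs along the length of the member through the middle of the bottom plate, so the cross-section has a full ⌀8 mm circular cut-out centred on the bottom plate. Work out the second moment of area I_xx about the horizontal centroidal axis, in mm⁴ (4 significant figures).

I_xx ≈ 1.344 × 10⁸ mm⁴

Treat the section as a set of non-overlapping primitives; coordinates are from the bounding-box lower-left.
Bottom plate: 160 × 28, A = 4 480 mm², y = 14 mm, Ī = 292 693 mm⁴.
Web plate: 12 × 260, A = 3 120 mm², y = 158 mm, Ī = 17 576 000 mm⁴.
Top plate: 80 × 24, A = 1 920 mm², y = 300 mm, Ī = 92 160 mm⁴.
Hole (subtracted): ⌀8, A = 50.2655 mm², y = 14 mm, Ī = 201.062 mm⁴.
Centroid: ȳ = ΣA·y / ΣA = 119.431 mm.
Transfer each piece to the horizontal centroidal axis using Ī + A·d² with d = y − 119.431:
  bottom plate: d = -105.431 mm → contributes +50 090 653 mm⁴
  web plate: d = 38.5694 mm → contributes +22 217 302 mm⁴
  top plate: d = 180.569 mm → contributes +62 694 337 mm⁴
  hole: d = -105.431 mm → contributes −558 933 mm⁴
Total I = 134 443 359 mm⁴.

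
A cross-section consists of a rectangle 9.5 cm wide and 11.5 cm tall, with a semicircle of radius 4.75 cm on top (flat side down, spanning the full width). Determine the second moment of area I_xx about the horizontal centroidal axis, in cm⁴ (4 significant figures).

Break the section into simple shapes (no overlaps), measuring from the bottom-left corner of the bounding box.
Rectangular body: 9.5 × 11.5, A = 109.25 cm², y = 5.75 cm, Ī = 1204.03 cm⁴.
Semicircular cap: semicircle r = 4.75, A = 35.4411 cm², y = 13.516 cm, Ī = 55.8736 cm⁴.
Centroid: ȳ = ΣA·y / ΣA = 7.65222 cm.
Transfer each piece to the horizontal centroidal axis using Ī + A·d² with d = y − 7.65222:
  rectangular body: d = -1.90222 cm → contributes +1599.34 cm⁴
  semicircular cap: d = 5.86374 cm → contributes +1274.46 cm⁴
Total I = 2873.8 cm⁴.

I_xx ≈ 2874 cm⁴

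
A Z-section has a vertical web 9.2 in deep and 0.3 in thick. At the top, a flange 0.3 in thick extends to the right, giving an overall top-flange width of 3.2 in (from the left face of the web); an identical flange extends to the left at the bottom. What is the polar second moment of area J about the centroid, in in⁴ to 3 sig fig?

J ≈ 59.6 in⁴

Decompose the section into non-overlapping parts with the origin at the bottom-left of its bounding rectangle.
Web: 0.3 × 9.2, A = 2.76 in², y = 4.6 in, Ī = 19.467 in⁴.
Top flange (beyond web): 2.9 × 0.3, A = 0.87 in², y = 9.05 in, Ī = 0.006525 in⁴.
Bottom flange (beyond web): 2.9 × 0.3, A = 0.87 in², y = 0.15 in, Ī = 0.006525 in⁴.
Centroid: ȳ = ΣA·y / ΣA = 4.6 in.
Transfer each piece to the centroidal x-axis using Ī + A·d² with d = y − 4.6:
  web: d = 0 in → contributes +19.467 in⁴
  top flange (beyond web): d = 4.45 in → contributes +17.235 in⁴
  bottom flange (beyond web): d = -4.45 in → contributes +17.235 in⁴
Total I = 53.937 in⁴.
For the y-axis: x̄ = 3.05 in.
Repeating about the centroidal y-axis gives I_y = 5.6946 in⁴.
Polar second moment: J = I_x + I_y = 59.631 in⁴.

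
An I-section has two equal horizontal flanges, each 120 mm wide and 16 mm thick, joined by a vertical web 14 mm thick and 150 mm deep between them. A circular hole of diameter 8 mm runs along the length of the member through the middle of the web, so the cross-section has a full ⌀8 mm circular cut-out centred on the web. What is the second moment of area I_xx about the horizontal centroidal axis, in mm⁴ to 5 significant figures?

I_xx ≈ 3.0473 × 10⁷ mm⁴

Treat the section as a set of non-overlapping primitives; coordinates are from the bounding-box lower-left.
Bottom flange: 120 × 16, A = 1 920 mm², y = 8 mm, Ī = 40 960 mm⁴.
Web: 14 × 150, A = 2 100 mm², y = 91 mm, Ī = 3 937 500 mm⁴.
Top flange: 120 × 16, A = 1 920 mm², y = 174 mm, Ī = 40 960 mm⁴.
Hole (subtracted): ⌀8, A = 50.26548 mm², y = 91 mm, Ī = 201.0619 mm⁴.
By symmetry the centroid is at mid-height, ȳ = 91 mm.
Transfer each piece to the horizontal centroidal axis using Ī + A·d² with d = y − 91:
  bottom flange: d = -83 mm → contributes +13 267 840 mm⁴
  web: d = 0 mm → contributes +3 937 500 mm⁴
  top flange: d = 83 mm → contributes +13 267 840 mm⁴
  hole: d = 0 mm → contributes −201.0619 mm⁴
Total I = 30 472 979 mm⁴.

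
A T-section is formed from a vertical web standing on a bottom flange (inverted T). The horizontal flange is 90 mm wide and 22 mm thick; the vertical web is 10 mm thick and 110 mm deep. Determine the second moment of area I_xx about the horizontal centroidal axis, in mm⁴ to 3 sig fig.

I_xx ≈ 4.27 × 10⁶ mm⁴

Decompose the section into non-overlapping parts with the origin at the bottom-left of its bounding rectangle.
Flange: 90 × 22, A = 1 980 mm², y = 11 mm, Ī = 79 860 mm⁴.
Web: 10 × 110, A = 1 100 mm², y = 77 mm, Ī = 1 109 167 mm⁴.
Centroid: ȳ = ΣA·y / ΣA = 34.571 mm.
Transfer each piece to the horizontal centroidal axis using Ī + A·d² with d = y − 34.571:
  flange: d = -23.571 mm → contributes +1 179 972 mm⁴
  web: d = 42.429 mm → contributes +3 089 369 mm⁴
Total I = 4 269 341 mm⁴.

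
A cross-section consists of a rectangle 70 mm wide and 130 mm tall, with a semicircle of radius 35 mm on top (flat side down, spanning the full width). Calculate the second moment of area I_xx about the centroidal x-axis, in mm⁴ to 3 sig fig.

Decompose the section into non-overlapping parts with the origin at the bottom-left of its bounding rectangle.
Rectangular body: 70 × 130, A = 9 100 mm², y = 65 mm, Ī = 12 815 833 mm⁴.
Semicircular cap: semicircle r = 35, A = 1924.2 mm², y = 144.85 mm, Ī = 164 704 mm⁴.
Centroid: ȳ = ΣA·y / ΣA = 78.938 mm.
Transfer each piece to the centroidal x-axis using Ī + A·d² with d = y − 78.938:
  rectangular body: d = -13.938 mm → contributes +14 583 724 mm⁴
  semicircular cap: d = 65.916 mm → contributes +8 525 371 mm⁴
Total I = 23 109 096 mm⁴.

I_xx ≈ 2.31 × 10⁷ mm⁴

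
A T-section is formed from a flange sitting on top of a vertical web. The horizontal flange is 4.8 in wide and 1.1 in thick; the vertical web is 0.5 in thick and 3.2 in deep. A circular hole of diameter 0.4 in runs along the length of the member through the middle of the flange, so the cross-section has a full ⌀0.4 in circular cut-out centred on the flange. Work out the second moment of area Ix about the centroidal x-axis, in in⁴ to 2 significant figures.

Treat the section as a set of non-overlapping primitives; coordinates are from the bounding-box lower-left.
Flange: 4.8 × 1.1, A = 5.28 in², y = 3.75 in, Ī = 0.5324 in⁴.
Web: 0.5 × 3.2, A = 1.6 in², y = 1.6 in, Ī = 1.365 in⁴.
Hole (subtracted): ⌀0.4, A = 0.1257 in², y = 3.75 in, Ī = 0.001257 in⁴.
Centroid: ȳ = ΣA·y / ΣA = 3.241 in.
Transfer each piece to the centroidal x-axis using Ī + A·d² with d = y − 3.241:
  flange: d = 0.5093 in → contributes +1.902 in⁴
  web: d = -1.641 in → contributes +5.672 in⁴
  hole: d = 0.5093 in → contributes −0.03385 in⁴
Total I = 7.54 in⁴.

Ix ≈ 7.5 in⁴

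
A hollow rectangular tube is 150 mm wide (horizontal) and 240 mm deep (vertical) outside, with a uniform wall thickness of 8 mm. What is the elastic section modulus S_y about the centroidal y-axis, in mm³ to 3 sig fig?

Split into non-overlapping primitives; take the origin at the lower-left of the bounding box.
Outer rectangle: 150 × 240, A = 36 000 mm², x = 75 mm, Ī = 67 500 000 mm⁴.
Inner void (subtracted): 134 × 224, A = 30 016 mm², x = 75 mm, Ī = 44 913 941 mm⁴.
By symmetry the centroid is at mid-width, x̄ = 75 mm.
All pieces are centred on the centroidal y-axis, so I = ΣĪ (holes subtracted) = 22 586 059 mm⁴.
Extreme fibre distance c = 75 mm; S = I/c = 301 147 mm³.

S_y ≈ 3.01 × 10⁵ mm³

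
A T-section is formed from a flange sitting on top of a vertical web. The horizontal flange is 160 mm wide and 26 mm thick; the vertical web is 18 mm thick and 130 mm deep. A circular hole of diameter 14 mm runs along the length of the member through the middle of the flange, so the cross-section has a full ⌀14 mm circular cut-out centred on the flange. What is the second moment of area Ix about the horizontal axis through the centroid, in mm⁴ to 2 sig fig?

Treat the section as a set of non-overlapping primitives; coordinates are from the bounding-box lower-left.
Flange: 160 × 26, A = 4 160 mm², y = 143 mm, Ī = 234 347 mm⁴.
Web: 18 × 130, A = 2 340 mm², y = 65 mm, Ī = 3 295 500 mm⁴.
Hole (subtracted): ⌀14, A = 153.9 mm², y = 143 mm, Ī = 1 886 mm⁴.
Centroid: ȳ = ΣA·y / ΣA = 114.2 mm.
Transfer each piece to the horizontal axis through the centroid using Ī + A·d² with d = y − 114.2:
  flange: d = 28.76 mm → contributes +3 675 513 mm⁴
  web: d = -49.24 mm → contributes +8 968 748 mm⁴
  hole: d = 28.76 mm → contributes −129 224 mm⁴
Total I = 12 515 037 mm⁴.

Ix ≈ 1.3 × 10⁷ mm⁴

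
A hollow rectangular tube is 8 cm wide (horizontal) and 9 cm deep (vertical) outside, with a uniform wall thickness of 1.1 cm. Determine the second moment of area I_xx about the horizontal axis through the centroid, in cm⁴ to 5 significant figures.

Treat the section as a set of non-overlapping primitives; coordinates are from the bounding-box lower-left.
Outer rectangle: 8 × 9, A = 72 cm², y = 4.5 cm, Ī = 486 cm⁴.
Inner void (subtracted): 5.8 × 6.8, A = 39.44 cm², y = 4.5 cm, Ī = 151.9755 cm⁴.
By symmetry the centroid is at mid-height, ȳ = 4.5 cm.
All pieces are centred on the horizontal axis through the centroid, so I = ΣĪ (holes subtracted) = 334.0245 cm⁴.

I_xx ≈ 334.02 cm⁴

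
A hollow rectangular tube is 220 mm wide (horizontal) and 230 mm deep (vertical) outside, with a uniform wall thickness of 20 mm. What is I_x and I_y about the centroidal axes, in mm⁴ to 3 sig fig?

Treat the section as a set of non-overlapping primitives; coordinates are from the bounding-box lower-left.
Outer rectangle: 220 × 230, A = 50 600 mm², y = 115 mm, Ī = 223 061 667 mm⁴.
Inner void (subtracted): 180 × 190, A = 34 200 mm², y = 115 mm, Ī = 102 885 000 mm⁴.
By symmetry the centroid is at mid-height, ȳ = 115 mm.
All pieces are centred on the centroidal x-axis, so I = ΣĪ (holes subtracted) = 120 176 667 mm⁴.
Repeating about the centroidal y-axis gives I_y = 111 746 667 mm⁴.

I_x ≈ 1.20 × 10⁸ mm⁴, I_y ≈ 1.12 × 10⁸ mm⁴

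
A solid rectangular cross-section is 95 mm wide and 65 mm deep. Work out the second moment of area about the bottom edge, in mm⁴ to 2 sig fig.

The section: 95 × 65, A = 6 175 mm², y = 32.5 mm, Ī = 2 174 115 mm⁴.
Transfer it to the bottom edge using Ī + A·d² with d = y − 0:
  the section: d = 32.5 mm → contributes +8 696 458 mm⁴
Total I = 8 696 458 mm⁴.

I_base ≈ 8.7 × 10⁶ mm⁴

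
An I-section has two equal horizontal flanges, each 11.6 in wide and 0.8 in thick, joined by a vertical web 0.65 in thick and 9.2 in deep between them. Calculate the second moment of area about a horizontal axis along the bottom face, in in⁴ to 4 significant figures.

Break the section into simple shapes (no overlaps), measuring from the bottom-left corner of the bounding box.
Bottom flange: 11.6 × 0.8, A = 9.28 in², y = 0.4 in, Ī = 0.494933 in⁴.
Web: 0.65 × 9.2, A = 5.98 in², y = 5.4 in, Ī = 42.1789 in⁴.
Top flange: 11.6 × 0.8, A = 9.28 in², y = 10.4 in, Ī = 0.494933 in⁴.
Transfer each piece to the bottom edge using Ī + A·d² with d = y − 0:
  bottom flange: d = 0.4 in → contributes +1.97973 in⁴
  web: d = 5.4 in → contributes +216.556 in⁴
  top flange: d = 10.4 in → contributes +1004.22 in⁴
Total I = 1222.76 in⁴.

I_base ≈ 1223 in⁴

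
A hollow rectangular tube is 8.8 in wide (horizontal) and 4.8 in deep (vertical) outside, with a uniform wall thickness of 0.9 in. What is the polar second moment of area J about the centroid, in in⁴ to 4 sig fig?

J ≈ 252.2 in⁴

Break the section into simple shapes (no overlaps), measuring from the bottom-left corner of the bounding box.
Outer rectangle: 8.8 × 4.8, A = 42.24 in², y = 2.4 in, Ī = 81.1008 in⁴.
Inner void (subtracted): 7 × 3, A = 21 in², y = 2.4 in, Ī = 15.75 in⁴.
By symmetry the centroid is at mid-height, ȳ = 2.4 in.
All pieces are centred on the centroidal x-axis, so I = ΣĪ (holes subtracted) = 65.3508 in⁴.
Repeating about the centroidal y-axis gives I_y = 186.839 in⁴.
Polar second moment: J = I_x + I_y = 252.19 in⁴.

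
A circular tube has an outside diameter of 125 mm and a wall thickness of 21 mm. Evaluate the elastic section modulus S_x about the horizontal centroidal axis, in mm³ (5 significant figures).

Split into non-overlapping primitives; take the origin at the lower-left of the bounding box.
Outer circle: ⌀125, A = 12271.85 mm², y = 62.5 mm, Ī = 11 984 225 mm⁴.
Bore (subtracted): ⌀83, A = 5410.608 mm², y = 62.5 mm, Ī = 2 329 605 mm⁴.
By symmetry the centroid is at mid-height, ȳ = 62.5 mm.
All pieces are centred on the horizontal centroidal axis, so I = ΣĪ (holes subtracted) = 9 654 620 mm⁴.
Extreme fibre distance c = 62.5 mm; S = I/c = 154473.9 mm³.

S_x ≈ 1.5447 × 10⁵ mm³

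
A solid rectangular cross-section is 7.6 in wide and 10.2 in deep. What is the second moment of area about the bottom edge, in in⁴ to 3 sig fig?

I_base ≈ 2690 in⁴

The section: 7.6 × 10.2, A = 77.52 in², y = 5.1 in, Ī = 672.1 in⁴.
Transfer it to the bottom edge using Ī + A·d² with d = y − 0:
  the section: d = 5.1 in → contributes +2688.4 in⁴
Total I = 2688.4 in⁴.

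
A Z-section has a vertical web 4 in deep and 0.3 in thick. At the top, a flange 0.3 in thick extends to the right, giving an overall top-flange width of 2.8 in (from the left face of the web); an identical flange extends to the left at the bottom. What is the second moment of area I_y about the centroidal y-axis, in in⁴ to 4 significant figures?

Decompose the section into non-overlapping parts with the origin at the bottom-left of its bounding rectangle.
Web: 0.3 × 4, A = 1.2 in², x = 2.65 in, Ī = 0.009 in⁴.
Top flange (beyond web): 2.5 × 0.3, A = 0.75 in², x = 4.05 in, Ī = 0.390625 in⁴.
Bottom flange (beyond web): 2.5 × 0.3, A = 0.75 in², x = 1.25 in, Ī = 0.390625 in⁴.
Centroid: x̄ = ΣA·x / ΣA = 2.65 in.
Transfer each piece to the centroidal y-axis using Ī + A·d² with d = x − 2.65:
  web: d = 0 in → contributes +0.009 in⁴
  top flange (beyond web): d = 1.4 in → contributes +1.86063 in⁴
  bottom flange (beyond web): d = -1.4 in → contributes +1.86063 in⁴
Total I = 3.73025 in⁴.

I_y ≈ 3.730 in⁴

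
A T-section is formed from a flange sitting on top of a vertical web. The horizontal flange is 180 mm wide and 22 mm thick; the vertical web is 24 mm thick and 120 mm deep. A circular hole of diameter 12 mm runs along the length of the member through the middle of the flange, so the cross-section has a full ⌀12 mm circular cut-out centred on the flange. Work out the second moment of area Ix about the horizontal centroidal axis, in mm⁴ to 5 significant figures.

Ix ≈ 1.1917 × 10⁷ mm⁴

Treat the section as a set of non-overlapping primitives; coordinates are from the bounding-box lower-left.
Flange: 180 × 22, A = 3 960 mm², y = 131 mm, Ī = 159 720 mm⁴.
Web: 24 × 120, A = 2 880 mm², y = 60 mm, Ī = 3 456 000 mm⁴.
Hole (subtracted): ⌀12, A = 113.0973 mm², y = 131 mm, Ī = 1017.876 mm⁴.
Centroid: ȳ = ΣA·y / ΣA = 100.6027 mm.
Transfer each piece to the horizontal centroidal axis using Ī + A·d² with d = y − 100.6027:
  flange: d = 30.39735 mm → contributes +3 818 755 mm⁴
  web: d = -40.60265 mm → contributes +8 203 897 mm⁴
  hole: d = 30.39735 mm → contributes −105519.7 mm⁴
Total I = 11 917 132 mm⁴.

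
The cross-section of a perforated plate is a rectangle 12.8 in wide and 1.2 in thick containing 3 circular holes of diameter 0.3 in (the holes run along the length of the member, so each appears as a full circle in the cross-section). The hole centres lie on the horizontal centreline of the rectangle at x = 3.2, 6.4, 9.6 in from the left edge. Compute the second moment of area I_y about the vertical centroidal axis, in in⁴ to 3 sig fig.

Decompose the section into non-overlapping parts with the origin at the bottom-left of its bounding rectangle.
Plate: 12.8 × 1.2, A = 15.36 in², x = 6.4 in, Ī = 209.72 in⁴.
Hole 1 (subtracted): ⌀0.3, A = 0.070686 in², x = 3.2 in, Ī = 0.00039761 in⁴.
Hole 2 (subtracted): ⌀0.3, A = 0.070686 in², x = 6.4 in, Ī = 0.00039761 in⁴.
Hole 3 (subtracted): ⌀0.3, A = 0.070686 in², x = 9.6 in, Ī = 0.00039761 in⁴.
By symmetry the centroid is at mid-width, x̄ = 6.4 in.
Transfer each piece to the vertical centroidal axis using Ī + A·d² with d = x − 6.4:
  plate: d = 0 in → contributes +209.72 in⁴
  hole 1: d = -3.2 in → contributes −0.72422 in⁴
  hole 2: d = 0 in → contributes −0.00039761 in⁴
  hole 3: d = 3.2 in → contributes −0.72422 in⁴
Total I = 208.27 in⁴.

I_y ≈ 208 in⁴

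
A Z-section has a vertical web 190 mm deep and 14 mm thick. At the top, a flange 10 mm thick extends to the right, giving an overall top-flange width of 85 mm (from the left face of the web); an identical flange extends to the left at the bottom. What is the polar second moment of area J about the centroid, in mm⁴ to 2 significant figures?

J ≈ 2.3 × 10⁷ mm⁴

Decompose the section into non-overlapping parts with the origin at the bottom-left of its bounding rectangle.
Web: 14 × 190, A = 2 660 mm², y = 95 mm, Ī = 8 002 167 mm⁴.
Top flange (beyond web): 71 × 10, A = 710 mm², y = 185 mm, Ī = 5 917 mm⁴.
Bottom flange (beyond web): 71 × 10, A = 710 mm², y = 5 mm, Ī = 5 917 mm⁴.
Centroid: ȳ = ΣA·y / ΣA = 95 mm.
Transfer each piece to the centroidal x-axis using Ī + A·d² with d = y − 95:
  web: d = 0 mm → contributes +8 002 167 mm⁴
  top flange (beyond web): d = 90 mm → contributes +5 756 917 mm⁴
  bottom flange (beyond web): d = -90 mm → contributes +5 756 917 mm⁴
Total I = 19 516 000 mm⁴.
For the y-axis: x̄ = 78 mm.
Repeating about the centroidal y-axis gives I_y = 3 204 840 mm⁴.
Polar second moment: J = I_x + I_y = 22 720 840 mm⁴.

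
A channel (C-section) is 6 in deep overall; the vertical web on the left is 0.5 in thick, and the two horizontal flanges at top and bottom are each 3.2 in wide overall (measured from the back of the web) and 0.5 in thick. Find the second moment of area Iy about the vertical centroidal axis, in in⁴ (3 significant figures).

Treat the section as a set of non-overlapping primitives; coordinates are from the bounding-box lower-left.
Web: 0.5 × 6, A = 3 in², x = 0.25 in, Ī = 0.0625 in⁴.
Top flange (beyond web): 2.7 × 0.5, A = 1.35 in², x = 1.85 in, Ī = 0.82013 in⁴.
Bottom flange (beyond web): 2.7 × 0.5, A = 1.35 in², x = 1.85 in, Ī = 0.82013 in⁴.
Centroid: x̄ = ΣA·x / ΣA = 1.0079 in.
Transfer each piece to the vertical centroidal axis using Ī + A·d² with d = x − 1.0079:
  web: d = -0.75789 in → contributes +1.7857 in⁴
  top flange (beyond web): d = 0.84211 in → contributes +1.7775 in⁴
  bottom flange (beyond web): d = 0.84211 in → contributes +1.7775 in⁴
Total I = 5.3406 in⁴.

Iy ≈ 5.34 in⁴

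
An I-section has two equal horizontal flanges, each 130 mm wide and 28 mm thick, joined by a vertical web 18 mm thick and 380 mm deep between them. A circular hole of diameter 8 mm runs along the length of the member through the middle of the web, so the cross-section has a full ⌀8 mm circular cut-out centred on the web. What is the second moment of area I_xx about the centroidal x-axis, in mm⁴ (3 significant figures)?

Decompose the section into non-overlapping parts with the origin at the bottom-left of its bounding rectangle.
Bottom flange: 130 × 28, A = 3 640 mm², y = 14 mm, Ī = 237 813 mm⁴.
Web: 18 × 380, A = 6 840 mm², y = 218 mm, Ī = 82 308 000 mm⁴.
Top flange: 130 × 28, A = 3 640 mm², y = 422 mm, Ī = 237 813 mm⁴.
Hole (subtracted): ⌀8, A = 50.265 mm², y = 218 mm, Ī = 201.06 mm⁴.
By symmetry the centroid is at mid-height, ȳ = 218 mm.
Transfer each piece to the centroidal x-axis using Ī + A·d² with d = y − 218:
  bottom flange: d = -204 mm → contributes +151 720 053 mm⁴
  web: d = 0 mm → contributes +82 308 000 mm⁴
  top flange: d = 204 mm → contributes +151 720 053 mm⁴
  hole: d = 0 mm → contributes −201.06 mm⁴
Total I = 385 747 906 mm⁴.

I_xx ≈ 3.86 × 10⁸ mm⁴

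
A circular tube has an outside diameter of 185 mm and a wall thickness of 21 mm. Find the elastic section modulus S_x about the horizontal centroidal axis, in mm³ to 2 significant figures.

S_x ≈ 4.0 × 10⁵ mm³

Treat the section as a set of non-overlapping primitives; coordinates are from the bounding-box lower-left.
Outer circle: ⌀185, A = 26 880 mm², y = 92.5 mm, Ī = 57 498 539 mm⁴.
Bore (subtracted): ⌀143, A = 16 061 mm², y = 92.5 mm, Ī = 20 526 460 mm⁴.
By symmetry the centroid is at mid-height, ȳ = 92.5 mm.
All pieces are centred on the horizontal centroidal axis, so I = ΣĪ (holes subtracted) = 36 972 080 mm⁴.
Extreme fibre distance c = 92.5 mm; S = I/c = 399 698 mm³.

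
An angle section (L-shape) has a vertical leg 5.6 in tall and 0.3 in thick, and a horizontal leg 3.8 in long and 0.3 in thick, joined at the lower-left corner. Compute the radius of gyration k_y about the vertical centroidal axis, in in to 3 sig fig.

k_y ≈ 1.12 in

Decompose the section into non-overlapping parts with the origin at the bottom-left of its bounding rectangle.
Vertical leg: 0.3 × 5.6, A = 1.68 in², x = 0.15 in, Ī = 0.0126 in⁴.
Horizontal leg (remainder): 3.5 × 0.3, A = 1.05 in², x = 2.05 in, Ī = 1.0719 in⁴.
Centroid: x̄ = ΣA·x / ΣA = 0.88077 in.
Transfer each piece to the vertical centroidal axis using Ī + A·d² with d = x − 0.88077:
  vertical leg: d = -0.73077 in → contributes +0.90976 in⁴
  horizontal leg (remainder): d = 1.1692 in → contributes +2.5073 in⁴
Total I = 3.4171 in⁴.
Radius of gyration: k = √(I/A) = √(3.4171 / 2.73) = 1.1188 in.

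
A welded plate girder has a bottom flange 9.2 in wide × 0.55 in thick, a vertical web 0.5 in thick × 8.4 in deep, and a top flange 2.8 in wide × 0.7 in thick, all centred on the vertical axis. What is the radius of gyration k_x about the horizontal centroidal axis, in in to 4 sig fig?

k_x ≈ 3.657 in

Treat the section as a set of non-overlapping primitives; coordinates are from the bounding-box lower-left.
Bottom plate: 9.2 × 0.55, A = 5.06 in², y = 0.275 in, Ī = 0.127554 in⁴.
Web plate: 0.5 × 8.4, A = 4.2 in², y = 4.75 in, Ī = 24.696 in⁴.
Top plate: 2.8 × 0.7, A = 1.96 in², y = 9.3 in, Ī = 0.0800333 in⁴.
Centroid: ȳ = ΣA·y / ΣA = 3.52669 in.
Transfer each piece to the horizontal centroidal axis using Ī + A·d² with d = y − 3.52669:
  bottom plate: d = -3.25169 in → contributes +53.6295 in⁴
  web plate: d = 1.22331 in → contributes +30.9812 in⁴
  top plate: d = 5.77331 in → contributes +65.4089 in⁴
Total I = 150.02 in⁴.
Radius of gyration: k = √(I/A) = √(150.02 / 11.22) = 3.6566 in.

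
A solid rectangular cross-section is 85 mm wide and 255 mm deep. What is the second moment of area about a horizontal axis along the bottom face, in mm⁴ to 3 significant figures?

I_base ≈ 4.70 × 10⁸ mm⁴

The section: 85 × 255, A = 21 675 mm², y = 127.5 mm, Ī = 117 451 406 mm⁴.
Transfer it to a horizontal axis along the bottom face using Ī + A·d² with d = y − 0:
  the section: d = 127.5 mm → contributes +469 805 625 mm⁴
Total I = 469 805 625 mm⁴.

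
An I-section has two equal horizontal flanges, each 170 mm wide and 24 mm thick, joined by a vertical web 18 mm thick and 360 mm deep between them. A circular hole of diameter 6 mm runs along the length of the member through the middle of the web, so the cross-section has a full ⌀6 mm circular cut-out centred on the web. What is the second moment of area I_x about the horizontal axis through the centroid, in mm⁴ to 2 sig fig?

Treat the section as a set of non-overlapping primitives; coordinates are from the bounding-box lower-left.
Bottom flange: 170 × 24, A = 4 080 mm², y = 12 mm, Ī = 195 840 mm⁴.
Web: 18 × 360, A = 6 480 mm², y = 204 mm, Ī = 69 984 000 mm⁴.
Top flange: 170 × 24, A = 4 080 mm², y = 396 mm, Ī = 195 840 mm⁴.
Hole (subtracted): ⌀6, A = 28.27 mm², y = 204 mm, Ī = 63.62 mm⁴.
By symmetry the centroid is at mid-height, ȳ = 204 mm.
Transfer each piece to the horizontal axis through the centroid using Ī + A·d² with d = y − 204:
  bottom flange: d = -192 mm → contributes +150 600 960 mm⁴
  web: d = 0 mm → contributes +69 984 000 mm⁴
  top flange: d = 192 mm → contributes +150 600 960 mm⁴
  hole: d = 0 mm → contributes −63.62 mm⁴
Total I = 371 185 856 mm⁴.

I_x ≈ 3.7 × 10⁸ mm⁴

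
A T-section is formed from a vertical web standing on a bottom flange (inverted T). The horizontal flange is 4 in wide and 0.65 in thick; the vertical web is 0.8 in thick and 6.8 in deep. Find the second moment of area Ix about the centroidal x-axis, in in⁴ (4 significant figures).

Treat the section as a set of non-overlapping primitives; coordinates are from the bounding-box lower-left.
Flange: 4 × 0.65, A = 2.6 in², y = 0.325 in, Ī = 0.0915417 in⁴.
Web: 0.8 × 6.8, A = 5.44 in², y = 4.05 in, Ī = 20.9621 in⁴.
Centroid: ȳ = ΣA·y / ΣA = 2.8454 in.
Transfer each piece to the centroidal x-axis using Ī + A·d² with d = y − 2.8454:
  flange: d = -2.5204 in → contributes +16.6078 in⁴
  web: d = 1.2046 in → contributes +28.8559 in⁴
Total I = 45.4637 in⁴.

Ix ≈ 45.46 in⁴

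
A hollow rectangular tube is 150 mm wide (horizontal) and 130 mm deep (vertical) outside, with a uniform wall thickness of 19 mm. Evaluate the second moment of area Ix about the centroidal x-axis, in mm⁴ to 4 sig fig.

Ix ≈ 2.019 × 10⁷ mm⁴

Treat the section as a set of non-overlapping primitives; coordinates are from the bounding-box lower-left.
Outer rectangle: 150 × 130, A = 19 500 mm², y = 65 mm, Ī = 27 462 500 mm⁴.
Inner void (subtracted): 112 × 92, A = 10 304 mm², y = 65 mm, Ī = 7 267 755 mm⁴.
By symmetry the centroid is at mid-height, ȳ = 65 mm.
All pieces are centred on the centroidal x-axis, so I = ΣĪ (holes subtracted) = 20 194 745 mm⁴.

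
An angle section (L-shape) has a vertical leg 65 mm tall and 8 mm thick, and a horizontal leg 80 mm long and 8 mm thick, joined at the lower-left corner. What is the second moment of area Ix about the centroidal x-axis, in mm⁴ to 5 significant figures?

Break the section into simple shapes (no overlaps), measuring from the bottom-left corner of the bounding box.
Vertical leg: 8 × 65, A = 520 mm², y = 32.5 mm, Ī = 183083.3 mm⁴.
Horizontal leg (remainder): 72 × 8, A = 576 mm², y = 4 mm, Ī = 3 072 mm⁴.
Centroid: ȳ = ΣA·y / ΣA = 17.5219 mm.
Transfer each piece to the centroidal x-axis using Ī + A·d² with d = y − 17.5219:
  vertical leg: d = 14.9781 mm → contributes +299 742 mm⁴
  horizontal leg (remainder): d = -13.5219 mm → contributes +108388.8 mm⁴
Total I = 408130.8 mm⁴.

Ix ≈ 4.0813 × 10⁵ mm⁴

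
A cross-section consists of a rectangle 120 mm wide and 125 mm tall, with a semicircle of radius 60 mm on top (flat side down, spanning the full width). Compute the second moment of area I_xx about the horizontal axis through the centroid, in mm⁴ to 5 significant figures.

Decompose the section into non-overlapping parts with the origin at the bottom-left of its bounding rectangle.
Rectangular body: 120 × 125, A = 15 000 mm², y = 62.5 mm, Ī = 19 531 250 mm⁴.
Semicircular cap: semicircle r = 60, A = 5654.867 mm², y = 150.4648 mm, Ī = 1 422 450 mm⁴.
Centroid: ȳ = ΣA·y / ΣA = 86.5829 mm.
Transfer each piece to the horizontal axis through the centroid using Ī + A·d² with d = y − 86.5829:
  rectangular body: d = -24.0829 mm → contributes +28 231 044 mm⁴
  semicircular cap: d = 63.88189 mm → contributes +24 499 370 mm⁴
Total I = 52 730 414 mm⁴.

I_xx ≈ 5.2730 × 10⁷ mm⁴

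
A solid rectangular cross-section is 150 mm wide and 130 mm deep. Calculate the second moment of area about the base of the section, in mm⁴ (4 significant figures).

The section: 150 × 130, A = 19 500 mm², y = 65 mm, Ī = 27 462 500 mm⁴.
Transfer it to the base of the section using Ī + A·d² with d = y − 0:
  the section: d = 65 mm → contributes +109 850 000 mm⁴
Total I = 109 850 000 mm⁴.

I_base ≈ 1.099 × 10⁸ mm⁴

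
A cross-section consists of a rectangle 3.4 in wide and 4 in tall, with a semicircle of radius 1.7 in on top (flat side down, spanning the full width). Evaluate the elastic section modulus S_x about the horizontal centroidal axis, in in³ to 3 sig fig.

S_x ≈ 14.7 in³

Break the section into simple shapes (no overlaps), measuring from the bottom-left corner of the bounding box.
Rectangular body: 3.4 × 4, A = 13.6 in², y = 2 in, Ī = 18.133 in⁴.
Semicircular cap: semicircle r = 1.7, A = 4.5396 in², y = 4.7215 in, Ī = 0.9167 in⁴.
Centroid: ȳ = ΣA·y / ΣA = 2.6811 in.
Transfer each piece to the horizontal centroidal axis using Ī + A·d² with d = y − 2.6811:
  rectangular body: d = -0.68108 in → contributes +24.442 in⁴
  semicircular cap: d = 2.0404 in → contributes +19.817 in⁴
Total I = 44.258 in⁴.
Extreme fibre distance c = 3.0189 in; S = I/c = 14.66 in³.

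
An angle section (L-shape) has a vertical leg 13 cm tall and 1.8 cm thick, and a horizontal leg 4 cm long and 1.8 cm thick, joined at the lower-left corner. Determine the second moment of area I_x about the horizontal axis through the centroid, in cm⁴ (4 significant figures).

I_x ≈ 436.8 cm⁴

Split into non-overlapping primitives; take the origin at the lower-left of the bounding box.
Vertical leg: 1.8 × 13, A = 23.4 cm², y = 6.5 cm, Ī = 329.55 cm⁴.
Horizontal leg (remainder): 2.2 × 1.8, A = 3.96 cm², y = 0.9 cm, Ī = 1.0692 cm⁴.
Centroid: ȳ = ΣA·y / ΣA = 5.68947 cm.
Transfer each piece to the horizontal axis through the centroid using Ī + A·d² with d = y − 5.68947:
  vertical leg: d = 0.810526 cm → contributes +344.923 cm⁴
  horizontal leg (remainder): d = -4.78947 cm → contributes +91.9079 cm⁴
Total I = 436.831 cm⁴.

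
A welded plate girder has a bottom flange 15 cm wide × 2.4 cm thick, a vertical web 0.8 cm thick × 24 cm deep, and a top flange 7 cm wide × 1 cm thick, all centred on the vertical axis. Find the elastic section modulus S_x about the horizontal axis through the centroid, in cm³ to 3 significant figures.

Treat the section as a set of non-overlapping primitives; coordinates are from the bounding-box lower-left.
Bottom plate: 15 × 2.4, A = 36 cm², y = 1.2 cm, Ī = 17.28 cm⁴.
Web plate: 0.8 × 24, A = 19.2 cm², y = 14.4 cm, Ī = 921.6 cm⁴.
Top plate: 7 × 1, A = 7 cm², y = 26.9 cm, Ī = 0.58333 cm⁴.
Centroid: ȳ = ΣA·y / ΣA = 8.1669 cm.
Transfer each piece to the horizontal axis through the centroid using Ī + A·d² with d = y − 8.1669:
  bottom plate: d = -6.9669 cm → contributes +1764.6 cm⁴
  web plate: d = 6.2331 cm → contributes +1667.6 cm⁴
  top plate: d = 18.733 cm → contributes +2457.1 cm⁴
Total I = 5889.3 cm⁴.
Extreme fibre distance c = 19.233 cm; S = I/c = 306.2 cm³.

S_x ≈ 306 cm³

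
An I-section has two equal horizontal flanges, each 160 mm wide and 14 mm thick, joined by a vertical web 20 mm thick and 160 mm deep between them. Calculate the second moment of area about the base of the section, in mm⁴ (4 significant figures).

I_base ≈ 1.087 × 10⁸ mm⁴

Decompose the section into non-overlapping parts with the origin at the bottom-left of its bounding rectangle.
Bottom flange: 160 × 14, A = 2 240 mm², y = 7 mm, Ī = 36586.7 mm⁴.
Web: 20 × 160, A = 3 200 mm², y = 94 mm, Ī = 6 826 667 mm⁴.
Top flange: 160 × 14, A = 2 240 mm², y = 181 mm, Ī = 36586.7 mm⁴.
Transfer each piece to a horizontal axis along the bottom face using Ī + A·d² with d = y − 0:
  bottom flange: d = 7 mm → contributes +146 347 mm⁴
  web: d = 94 mm → contributes +35 101 867 mm⁴
  top flange: d = 181 mm → contributes +73 421 227 mm⁴
Total I = 108 669 440 mm⁴.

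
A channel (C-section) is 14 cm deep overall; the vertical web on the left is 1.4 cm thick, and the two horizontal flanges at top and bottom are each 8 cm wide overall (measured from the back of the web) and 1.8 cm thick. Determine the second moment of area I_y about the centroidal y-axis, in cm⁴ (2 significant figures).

I_y ≈ 260 cm⁴

Split into non-overlapping primitives; take the origin at the lower-left of the bounding box.
Web: 1.4 × 14, A = 19.6 cm², x = 0.7 cm, Ī = 3.201 cm⁴.
Top flange (beyond web): 6.6 × 1.8, A = 11.88 cm², x = 4.7 cm, Ī = 43.12 cm⁴.
Bottom flange (beyond web): 6.6 × 1.8, A = 11.88 cm², x = 4.7 cm, Ī = 43.12 cm⁴.
Centroid: x̄ = ΣA·x / ΣA = 2.892 cm.
Transfer each piece to the centroidal y-axis using Ī + A·d² with d = x − 2.892:
  web: d = -2.192 cm → contributes +97.37 cm⁴
  top flange (beyond web): d = 1.808 cm → contributes +81.96 cm⁴
  bottom flange (beyond web): d = 1.808 cm → contributes +81.96 cm⁴
Total I = 261.3 cm⁴.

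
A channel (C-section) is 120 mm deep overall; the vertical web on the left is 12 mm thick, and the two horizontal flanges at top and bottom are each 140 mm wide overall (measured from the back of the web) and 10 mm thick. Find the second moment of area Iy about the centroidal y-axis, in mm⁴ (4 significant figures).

Treat the section as a set of non-overlapping primitives; coordinates are from the bounding-box lower-left.
Web: 12 × 120, A = 1 440 mm², x = 6 mm, Ī = 17 280 mm⁴.
Top flange (beyond web): 128 × 10, A = 1 280 mm², x = 76 mm, Ī = 1 747 627 mm⁴.
Bottom flange (beyond web): 128 × 10, A = 1 280 mm², x = 76 mm, Ī = 1 747 627 mm⁴.
Centroid: x̄ = ΣA·x / ΣA = 50.8 mm.
Transfer each piece to the centroidal y-axis using Ī + A·d² with d = x − 50.8:
  web: d = -44.8 mm → contributes +2 907 418 mm⁴
  top flange (beyond web): d = 25.2 mm → contributes +2 560 478 mm⁴
  bottom flange (beyond web): d = 25.2 mm → contributes +2 560 478 mm⁴
Total I = 8 028 373 mm⁴.

Iy ≈ 8.028 × 10⁶ mm⁴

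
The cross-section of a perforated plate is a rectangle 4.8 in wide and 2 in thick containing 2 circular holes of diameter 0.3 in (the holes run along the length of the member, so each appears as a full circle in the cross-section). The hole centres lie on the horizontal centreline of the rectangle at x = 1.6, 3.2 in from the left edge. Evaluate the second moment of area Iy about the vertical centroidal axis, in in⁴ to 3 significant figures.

Split into non-overlapping primitives; take the origin at the lower-left of the bounding box.
Plate: 4.8 × 2, A = 9.6 in², x = 2.4 in, Ī = 18.432 in⁴.
Hole 1 (subtracted): ⌀0.3, A = 0.070686 in², x = 1.6 in, Ī = 0.00039761 in⁴.
Hole 2 (subtracted): ⌀0.3, A = 0.070686 in², x = 3.2 in, Ī = 0.00039761 in⁴.
By symmetry the centroid is at mid-width, x̄ = 2.4 in.
Transfer each piece to the vertical centroidal axis using Ī + A·d² with d = x − 2.4:
  plate: d = 0 in → contributes +18.432 in⁴
  hole 1: d = -0.8 in → contributes −0.045637 in⁴
  hole 2: d = 0.8 in → contributes −0.045637 in⁴
Total I = 18.341 in⁴.

Iy ≈ 18.3 in⁴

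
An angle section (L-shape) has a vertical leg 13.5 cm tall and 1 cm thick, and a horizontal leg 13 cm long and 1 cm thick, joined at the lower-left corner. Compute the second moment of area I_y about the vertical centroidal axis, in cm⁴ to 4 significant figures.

Treat the section as a set of non-overlapping primitives; coordinates are from the bounding-box lower-left.
Vertical leg: 1 × 13.5, A = 13.5 cm², x = 0.5 cm, Ī = 1.125 cm⁴.
Horizontal leg (remainder): 12 × 1, A = 12 cm², x = 7 cm, Ī = 144 cm⁴.
Centroid: x̄ = ΣA·x / ΣA = 3.55882 cm.
Transfer each piece to the vertical centroidal axis using Ī + A·d² with d = x − 3.55882:
  vertical leg: d = -3.05882 cm → contributes +127.436 cm⁴
  horizontal leg (remainder): d = 3.44118 cm → contributes +286.1 cm⁴
Total I = 413.537 cm⁴.

I_y ≈ 413.5 cm⁴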